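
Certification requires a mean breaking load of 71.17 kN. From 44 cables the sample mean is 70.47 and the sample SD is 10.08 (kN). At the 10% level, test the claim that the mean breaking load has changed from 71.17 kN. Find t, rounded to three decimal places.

H0: μ = 71.17; H1: μ ≠ 71.17 (one-sample t-test, two-sided).
t = (x̄ − μ₀)/(s/√n) = (70.47 − 71.17)/(10.08/√44) = -0.461
df = n − 1 = 43
Two-sided p-value ≈ 0.647
Since p ≈ 0.647 > α = 0.1, fail to reject H0; the data do not provide sufficient evidence against H0.

-0.461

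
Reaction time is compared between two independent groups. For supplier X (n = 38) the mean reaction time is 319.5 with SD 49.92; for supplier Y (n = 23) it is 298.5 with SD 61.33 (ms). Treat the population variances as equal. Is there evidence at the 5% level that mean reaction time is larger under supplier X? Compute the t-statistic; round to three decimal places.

Let group 1 = supplier X, group 2 = supplier Y. H0: μ_1 = μ_2; H1: μ_1 > μ_2 (two-sample pooled-variance t-test, right-tailed).
s_p² = [(38−1)·49.92² + (23−1)·61.33²]/(38+23−2) = 2965.33
t = (319.5 − 298.5)/√[2965.33·(1/38 + 1/23)] = 1.460
df = n₁ + n₂ − 2 = 59
p-value = P(T ≥ 1.460) ≈ 0.075
Since p ≈ 0.075 > α = 0.05, fail to reject H0; the evidence is not statistically significant.

1.460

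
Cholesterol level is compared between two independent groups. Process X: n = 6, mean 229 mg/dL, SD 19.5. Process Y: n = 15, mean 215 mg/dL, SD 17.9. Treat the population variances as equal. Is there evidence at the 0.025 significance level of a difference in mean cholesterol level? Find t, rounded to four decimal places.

1.5808

Let group 1 = process X, group 2 = process Y. H0: μ_1 = μ_2; H1: μ_1 ≠ μ_2 (two-sample pooled-variance t-test, two-sided).
s_p² = [(6−1)·19.5² + (15−1)·17.9²]/(6+15−2) = 336.157
t = (229 − 215)/√[336.157·(1/6 + 1/15)] = 1.5808
df = n₁ + n₂ − 2 = 19
Two-sided p-value ≈ 0.1304
Since p ≈ 0.1304 > α = 0.025, fail to reject H0; the evidence is not statistically significant.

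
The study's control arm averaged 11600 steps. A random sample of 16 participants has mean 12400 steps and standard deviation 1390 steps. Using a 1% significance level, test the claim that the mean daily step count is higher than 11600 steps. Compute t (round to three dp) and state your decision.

t = 2.302; fail to reject H0

H0: μ = 11600; H1: μ > 11600 (one-sample t-test, right-tailed).
t = (x̄ − μ₀)/(s/√n) = (12400 − 11600)/(1390/√16) = 2.302
df = n − 1 = 15
p-value = P(T ≥ 2.302) ≈ 0.018
Since p ≈ 0.018 > α = 0.01, fail to reject H0; the data do not provide sufficient evidence against H0.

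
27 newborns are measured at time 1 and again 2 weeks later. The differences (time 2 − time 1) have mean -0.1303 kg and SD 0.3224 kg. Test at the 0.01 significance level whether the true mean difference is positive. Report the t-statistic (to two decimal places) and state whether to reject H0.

H0: μ_d = 0; H1: μ_d > 0 (paired t-test on the differences, right-tailed).
t = d̄/(s_d/√n) = -0.1303/(0.3224/√27) = -2.10
df = n − 1 = 26
p-value = P(T ≥ -2.10) ≈ 0.977
Since p ≈ 0.977 > α = 0.01, fail to reject H0; the evidence is not statistically significant.

t = -2.10; fail to reject H0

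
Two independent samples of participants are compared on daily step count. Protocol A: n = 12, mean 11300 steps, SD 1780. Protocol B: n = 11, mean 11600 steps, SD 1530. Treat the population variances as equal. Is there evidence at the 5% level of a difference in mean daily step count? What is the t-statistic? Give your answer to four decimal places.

Let group 1 = protocol A, group 2 = protocol B. H0: μ_1 = μ_2; H1: μ_1 ≠ μ_2 (two-sample pooled-variance t-test, two-sided).
s_p² = [(12−1)·1780² + (11−1)·1530²]/(12+11−2) = 2774350
t = (11300 − 11600)/√[2774350·(1/12 + 1/11)] = -0.4315
df = n₁ + n₂ − 2 = 21
Two-sided p-value ≈ 0.6705
Since p ≈ 0.6705 > α = 0.05, fail to reject H0; the data do not provide sufficient evidence against H0.

-0.4315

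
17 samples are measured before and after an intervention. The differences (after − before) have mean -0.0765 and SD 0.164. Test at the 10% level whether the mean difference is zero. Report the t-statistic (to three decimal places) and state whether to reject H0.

H0: μ_d = 0; H1: μ_d ≠ 0 (paired t-test on the differences, two-sided).
t = d̄/(s_d/√n) = -0.0765/(0.164/√17) = -1.923
df = n − 1 = 16
Two-sided p-value ≈ 0.0724
Since p ≈ 0.0724 < α = 0.1, reject H0; the evidence is statistically significant.

t = -1.923; reject H0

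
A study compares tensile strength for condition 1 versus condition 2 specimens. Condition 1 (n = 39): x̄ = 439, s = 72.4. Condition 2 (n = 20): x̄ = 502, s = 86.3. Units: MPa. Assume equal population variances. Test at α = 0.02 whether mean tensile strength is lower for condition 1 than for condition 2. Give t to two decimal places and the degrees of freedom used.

t = -2.96, df = 57

Let group 1 = condition 1, group 2 = condition 2. H0: μ_1 = μ_2; H1: μ_1 < μ_2 (two-sample pooled-variance t-test, left-tailed).
s_p² = [(39−1)·72.4² + (20−1)·86.3²]/(39+20−2) = 5977.07
t = (439 − 502)/√[5977.07·(1/39 + 1/20)] = -2.96
df = n₁ + n₂ − 2 = 57
p-value = P(T ≤ -2.96) ≈ 0.0022
Since p ≈ 0.0022 < α = 0.02, reject H0; the evidence is statistically significant.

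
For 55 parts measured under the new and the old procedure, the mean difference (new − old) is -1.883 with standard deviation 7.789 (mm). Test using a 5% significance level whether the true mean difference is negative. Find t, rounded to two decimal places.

H0: μ_d = 0; H1: μ_d < 0 (paired t-test on the differences, left-tailed).
t = d̄/(s_d/√n) = -1.883/(7.789/√55) = -1.79
df = n − 1 = 54
p-value = P(T ≤ -1.79) ≈ 0.039
Since p ≈ 0.039 < α = 0.05, reject H0; the evidence is statistically significant.

-1.79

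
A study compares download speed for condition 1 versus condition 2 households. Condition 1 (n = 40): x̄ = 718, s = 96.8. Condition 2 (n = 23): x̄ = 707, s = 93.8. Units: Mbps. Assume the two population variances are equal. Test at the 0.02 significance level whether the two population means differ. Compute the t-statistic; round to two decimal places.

Let group 1 = condition 1, group 2 = condition 2. H0: μ_1 = μ_2; H1: μ_1 ≠ μ_2 (two-sample pooled-variance t-test, two-sided).
s_p² = [(40−1)·96.8² + (23−1)·93.8²]/(40+23−2) = 9164.02
t = (718 − 707)/√[9164.02·(1/40 + 1/23)] = 0.44
df = n₁ + n₂ − 2 = 61
Two-sided p-value ≈ 0.662
Since p ≈ 0.662 > α = 0.02, fail to reject H0; the evidence is not statistically significant.

0.44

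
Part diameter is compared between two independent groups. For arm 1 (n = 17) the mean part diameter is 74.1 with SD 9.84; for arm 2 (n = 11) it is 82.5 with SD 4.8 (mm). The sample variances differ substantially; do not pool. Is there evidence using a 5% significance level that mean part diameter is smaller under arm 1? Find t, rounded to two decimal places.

-3.01

Let group 1 = arm 1, group 2 = arm 2. H0: μ_1 = μ_2; H1: μ_1 < μ_2 (Welch's two-sample t-test, left-tailed).
t = (x̄_1 − x̄_2)/√(s_1²/n_1 + s_2²/n_2) = (74.1 − 82.5)/√(9.84²/17 + 4.8²/11) = -3.01
Welch–Satterthwaite df ≈ 24.61
p-value = P(T ≤ -3.01) ≈ 0.0030
Since p ≈ 0.0030 < α = 0.05, reject H0; the evidence is statistically significant.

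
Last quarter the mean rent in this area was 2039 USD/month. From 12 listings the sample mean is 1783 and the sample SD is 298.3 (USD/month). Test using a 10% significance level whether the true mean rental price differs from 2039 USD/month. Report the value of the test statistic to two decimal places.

-2.97

H0: μ = 2039; H1: μ ≠ 2039 (one-sample t-test, two-sided).
t = (x̄ − μ₀)/(s/√n) = (1783 − 2039)/(298.3/√12) = -2.97
df = n − 1 = 11
Two-sided p-value ≈ 0.0127
Since p ≈ 0.0127 < α = 0.1, reject H0; the data support H1.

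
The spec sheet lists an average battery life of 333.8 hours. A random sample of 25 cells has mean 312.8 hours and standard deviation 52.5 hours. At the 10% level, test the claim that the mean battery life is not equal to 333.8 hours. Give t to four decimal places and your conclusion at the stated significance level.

t = -2.0000; reject H0

H0: μ = 333.8; H1: μ ≠ 333.8 (one-sample t-test, two-sided).
t = (x̄ − μ₀)/(s/√n) = (312.8 − 333.8)/(52.5/√25) = -2.0000
df = n − 1 = 24
Two-sided p-value ≈ 0.057
Since p ≈ 0.057 < α = 0.1, reject H0; the evidence is statistically significant.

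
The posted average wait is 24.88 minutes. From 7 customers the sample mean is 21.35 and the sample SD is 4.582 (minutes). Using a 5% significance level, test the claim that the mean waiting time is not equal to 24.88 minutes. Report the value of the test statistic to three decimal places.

-2.038

H0: μ = 24.88; H1: μ ≠ 24.88 (one-sample t-test, two-sided).
t = (x̄ − μ₀)/(s/√n) = (21.35 − 24.88)/(4.582/√7) = -2.038
df = n − 1 = 6
Two-sided p-value ≈ 0.088
Since p ≈ 0.088 > α = 0.05, fail to reject H0; the evidence is not statistically significant.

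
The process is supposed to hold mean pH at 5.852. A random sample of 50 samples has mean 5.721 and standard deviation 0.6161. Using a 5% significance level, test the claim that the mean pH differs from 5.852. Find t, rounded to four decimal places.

-1.5035

H0: μ = 5.852; H1: μ ≠ 5.852 (one-sample t-test, two-sided).
t = (x̄ − μ₀)/(s/√n) = (5.721 − 5.852)/(0.6161/√50) = -1.5035
df = n − 1 = 49
Two-sided p-value ≈ 0.139
Since p ≈ 0.139 > α = 0.05, fail to reject H0; the data do not provide sufficient evidence against H0.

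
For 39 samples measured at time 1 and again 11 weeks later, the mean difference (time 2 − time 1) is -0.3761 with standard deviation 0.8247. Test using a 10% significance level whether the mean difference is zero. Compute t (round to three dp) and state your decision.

H0: μ_d = 0; H1: μ_d ≠ 0 (paired t-test on the differences, two-sided).
t = d̄/(s_d/√n) = -0.3761/(0.8247/√39) = -2.848
df = n − 1 = 38
Two-sided p-value ≈ 0.0071
Since p ≈ 0.0071 < α = 0.1, reject H0; the data support H1.

t = -2.848; reject H0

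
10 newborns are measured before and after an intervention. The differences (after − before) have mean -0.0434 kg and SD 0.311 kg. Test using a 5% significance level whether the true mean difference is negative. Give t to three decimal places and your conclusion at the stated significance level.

H0: μ_d = 0; H1: μ_d < 0 (paired t-test on the differences, left-tailed).
t = d̄/(s_d/√n) = -0.0434/(0.311/√10) = -0.441
df = n − 1 = 9
p-value = P(T ≤ -0.441) ≈ 0.3347
Since p ≈ 0.3347 > α = 0.05, fail to reject H0; the evidence is not statistically significant.

t = -0.441; fail to reject H0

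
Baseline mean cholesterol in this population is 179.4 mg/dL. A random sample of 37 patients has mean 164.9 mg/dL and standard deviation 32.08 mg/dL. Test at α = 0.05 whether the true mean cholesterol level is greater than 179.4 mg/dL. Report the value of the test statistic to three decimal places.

H0: μ = 179.4; H1: μ > 179.4 (one-sample t-test, right-tailed).
t = (x̄ − μ₀)/(s/√n) = (164.9 − 179.4)/(32.08/√37) = -2.749
df = n − 1 = 36
p-value = P(T ≥ -2.749) ≈ 0.995
Since p ≈ 0.995 > α = 0.05, fail to reject H0; the evidence is not statistically significant.

-2.749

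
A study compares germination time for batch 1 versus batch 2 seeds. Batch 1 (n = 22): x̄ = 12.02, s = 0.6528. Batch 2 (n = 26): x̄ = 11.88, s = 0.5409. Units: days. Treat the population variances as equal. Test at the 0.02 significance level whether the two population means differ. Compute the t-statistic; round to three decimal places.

Let group 1 = batch 1, group 2 = batch 2. H0: μ_1 = μ_2; H1: μ_1 ≠ μ_2 (two-sample pooled-variance t-test, two-sided).
s_p² = [(22−1)·0.6528² + (26−1)·0.5409²]/(22+26−2) = 0.353553
t = (12.02 − 11.88)/√[0.353553·(1/22 + 1/26)] = 0.813
df = n₁ + n₂ − 2 = 46
Two-sided p-value ≈ 0.4205
Since p ≈ 0.4205 > α = 0.02, fail to reject H0; the evidence is not statistically significant.

0.813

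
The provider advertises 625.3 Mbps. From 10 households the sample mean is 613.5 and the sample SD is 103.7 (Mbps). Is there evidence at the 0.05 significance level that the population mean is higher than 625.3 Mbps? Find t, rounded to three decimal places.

H0: μ = 625.3; H1: μ > 625.3 (one-sample t-test, right-tailed).
t = (x̄ − μ₀)/(s/√n) = (613.5 − 625.3)/(103.7/√10) = -0.360
df = n − 1 = 9
p-value = P(T ≥ -0.360) ≈ 0.6364
Since p ≈ 0.6364 > α = 0.05, fail to reject H0; the data do not provide sufficient evidence against H0.

-0.360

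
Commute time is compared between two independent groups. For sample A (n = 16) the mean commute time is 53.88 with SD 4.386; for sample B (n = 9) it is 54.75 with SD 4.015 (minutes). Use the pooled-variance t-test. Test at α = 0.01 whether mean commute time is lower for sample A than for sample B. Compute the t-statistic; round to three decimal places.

Let group 1 = sample A, group 2 = sample B. H0: μ_1 = μ_2; H1: μ_1 < μ_2 (two-sample pooled-variance t-test, left-tailed).
s_p² = [(16−1)·4.386² + (9−1)·4.015²]/(16+9−2) = 18.1529
t = (53.88 − 54.75)/√[18.1529·(1/16 + 1/9)] = -0.490
df = n₁ + n₂ − 2 = 23
p-value = P(T ≤ -0.490) ≈ 0.314
Since p ≈ 0.314 > α = 0.01, fail to reject H0; the data do not provide sufficient evidence against H0.

-0.490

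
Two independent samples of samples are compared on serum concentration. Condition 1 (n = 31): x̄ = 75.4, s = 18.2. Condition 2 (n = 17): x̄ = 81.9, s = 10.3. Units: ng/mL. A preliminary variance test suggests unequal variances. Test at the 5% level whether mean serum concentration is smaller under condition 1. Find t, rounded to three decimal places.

-1.580

Let group 1 = condition 1, group 2 = condition 2. H0: μ_1 = μ_2; H1: μ_1 < μ_2 (Welch's two-sample t-test, left-tailed).
t = (x̄_1 − x̄_2)/√(s_1²/n_1 + s_2²/n_2) = (75.4 − 81.9)/√(18.2²/31 + 10.3²/17) = -1.580
Welch–Satterthwaite df ≈ 45.91
p-value = P(T ≤ -1.580) ≈ 0.0605
Since p ≈ 0.0605 > α = 0.05, fail to reject H0; the evidence is not statistically significant.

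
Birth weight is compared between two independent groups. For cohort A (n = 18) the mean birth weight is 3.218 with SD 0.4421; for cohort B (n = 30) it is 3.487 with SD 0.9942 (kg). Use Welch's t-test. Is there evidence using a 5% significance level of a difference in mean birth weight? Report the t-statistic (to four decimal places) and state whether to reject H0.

Let group 1 = cohort A, group 2 = cohort B. H0: μ_1 = μ_2; H1: μ_1 ≠ μ_2 (Welch's two-sample t-test, two-sided).
t = (x̄_1 − x̄_2)/√(s_1²/n_1 + s_2²/n_2) = (3.218 − 3.487)/√(0.4421²/18 + 0.9942²/30) = -1.2852
Welch–Satterthwaite df ≈ 43.25
Two-sided p-value ≈ 0.206
Since p ≈ 0.206 > α = 0.05, fail to reject H0; the data do not provide sufficient evidence against H0.

t = -1.2852; fail to reject H0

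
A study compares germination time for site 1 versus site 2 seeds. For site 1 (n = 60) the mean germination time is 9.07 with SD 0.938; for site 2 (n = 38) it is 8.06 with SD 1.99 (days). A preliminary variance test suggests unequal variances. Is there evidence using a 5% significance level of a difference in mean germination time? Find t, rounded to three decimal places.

2.929

Let group 1 = site 1, group 2 = site 2. H0: μ_1 = μ_2; H1: μ_1 ≠ μ_2 (Welch's two-sample t-test, two-sided).
t = (x̄_1 − x̄_2)/√(s_1²/n_1 + s_2²/n_2) = (9.07 − 8.06)/√(0.938²/60 + 1.99²/38) = 2.929
Welch–Satterthwaite df ≈ 47.55
Two-sided p-value ≈ 0.005
Since p ≈ 0.005 < α = 0.05, reject H0; the evidence is statistically significant.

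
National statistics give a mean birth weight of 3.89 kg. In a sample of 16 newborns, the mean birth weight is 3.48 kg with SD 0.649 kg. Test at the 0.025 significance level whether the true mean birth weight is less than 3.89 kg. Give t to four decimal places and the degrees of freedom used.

H0: μ = 3.89; H1: μ < 3.89 (one-sample t-test, left-tailed).
t = (x̄ − μ₀)/(s/√n) = (3.48 − 3.89)/(0.649/√16) = -2.5270
df = n − 1 = 15
p-value = P(T ≤ -2.5270) ≈ 0.012
Since p ≈ 0.012 < α = 0.025, reject H0; the evidence is statistically significant.

t = -2.5270, df = 15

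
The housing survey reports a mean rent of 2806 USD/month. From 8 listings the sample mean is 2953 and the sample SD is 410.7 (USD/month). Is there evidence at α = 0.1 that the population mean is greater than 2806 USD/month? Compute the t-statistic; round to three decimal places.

1.012

H0: μ = 2806; H1: μ > 2806 (one-sample t-test, right-tailed).
t = (x̄ − μ₀)/(s/√n) = (2953 − 2806)/(410.7/√8) = 1.012
df = n − 1 = 7
p-value = P(T ≥ 1.012) ≈ 0.173
Since p ≈ 0.173 > α = 0.1, fail to reject H0; the evidence is not statistically significant.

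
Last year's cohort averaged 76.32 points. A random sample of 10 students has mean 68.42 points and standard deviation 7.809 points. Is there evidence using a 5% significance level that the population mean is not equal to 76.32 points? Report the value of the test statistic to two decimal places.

-3.20

H0: μ = 76.32; H1: μ ≠ 76.32 (one-sample t-test, two-sided).
t = (x̄ − μ₀)/(s/√n) = (68.42 − 76.32)/(7.809/√10) = -3.20
df = n − 1 = 9
Two-sided p-value ≈ 0.0108
Since p ≈ 0.0108 < α = 0.05, reject H0; the evidence is statistically significant.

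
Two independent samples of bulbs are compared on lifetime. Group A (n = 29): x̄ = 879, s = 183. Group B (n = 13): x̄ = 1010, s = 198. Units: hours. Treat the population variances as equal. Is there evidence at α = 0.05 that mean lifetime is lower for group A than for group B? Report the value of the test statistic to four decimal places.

-2.0918

Let group 1 = group A, group 2 = group B. H0: μ_1 = μ_2; H1: μ_1 < μ_2 (two-sample pooled-variance t-test, left-tailed).
s_p² = [(29−1)·183² + (13−1)·198²]/(29+13−2) = 35203.5
t = (879 − 1010)/√[35203.5·(1/29 + 1/13)] = -2.0918
df = n₁ + n₂ − 2 = 40
p-value = P(T ≤ -2.0918) ≈ 0.0214
Since p ≈ 0.0214 < α = 0.05, reject H0; the data support H1.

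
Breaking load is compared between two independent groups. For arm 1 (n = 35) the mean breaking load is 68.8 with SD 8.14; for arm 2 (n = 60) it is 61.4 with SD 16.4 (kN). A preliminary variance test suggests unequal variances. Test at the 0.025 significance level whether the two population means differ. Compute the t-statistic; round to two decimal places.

Let group 1 = arm 1, group 2 = arm 2. H0: μ_1 = μ_2; H1: μ_1 ≠ μ_2 (Welch's two-sample t-test, two-sided).
t = (x̄_1 − x̄_2)/√(s_1²/n_1 + s_2²/n_2) = (68.8 − 61.4)/√(8.14²/35 + 16.4²/60) = 2.93
Welch–Satterthwaite df ≈ 91.15
Two-sided p-value ≈ 0.004
Since p ≈ 0.004 < α = 0.025, reject H0; the data support H1.

2.93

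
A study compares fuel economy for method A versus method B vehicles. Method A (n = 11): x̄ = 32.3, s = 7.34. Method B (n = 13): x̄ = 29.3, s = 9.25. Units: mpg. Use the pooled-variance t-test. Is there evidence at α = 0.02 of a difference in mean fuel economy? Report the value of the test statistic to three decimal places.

Let group 1 = method A, group 2 = method B. H0: μ_1 = μ_2; H1: μ_1 ≠ μ_2 (two-sample pooled-variance t-test, two-sided).
s_p² = [(11−1)·7.34² + (13−1)·9.25²]/(11+13−2) = 71.1594
t = (32.3 − 29.3)/√[71.1594·(1/11 + 1/13)] = 0.868
df = n₁ + n₂ − 2 = 22
Two-sided p-value ≈ 0.3947
Since p ≈ 0.3947 > α = 0.02, fail to reject H0; the data do not provide sufficient evidence against H0.

0.868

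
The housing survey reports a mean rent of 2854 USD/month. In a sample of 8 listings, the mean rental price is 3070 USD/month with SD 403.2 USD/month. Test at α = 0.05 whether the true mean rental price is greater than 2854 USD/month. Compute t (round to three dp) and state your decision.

t = 1.515; fail to reject H0

H0: μ = 2854; H1: μ > 2854 (one-sample t-test, right-tailed).
t = (x̄ − μ₀)/(s/√n) = (3070 − 2854)/(403.2/√8) = 1.515
df = n − 1 = 7
p-value = P(T ≥ 1.515) ≈ 0.087
Since p ≈ 0.087 > α = 0.05, fail to reject H0; the data do not provide sufficient evidence against H0.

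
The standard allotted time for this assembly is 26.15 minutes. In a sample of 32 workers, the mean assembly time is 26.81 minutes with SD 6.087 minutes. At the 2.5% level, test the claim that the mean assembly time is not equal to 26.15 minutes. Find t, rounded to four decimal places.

0.6134

H0: μ = 26.15; H1: μ ≠ 26.15 (one-sample t-test, two-sided).
t = (x̄ − μ₀)/(s/√n) = (26.81 − 26.15)/(6.087/√32) = 0.6134
df = n − 1 = 31
Two-sided p-value ≈ 0.5441
Since p ≈ 0.5441 > α = 0.025, fail to reject H0; the data do not provide sufficient evidence against H0.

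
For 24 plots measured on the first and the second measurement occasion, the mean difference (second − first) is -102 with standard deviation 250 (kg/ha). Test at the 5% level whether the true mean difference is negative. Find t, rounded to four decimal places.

-1.9988

H0: μ_d = 0; H1: μ_d < 0 (paired t-test on the differences, left-tailed).
t = d̄/(s_d/√n) = -102/(250/√24) = -1.9988
df = n − 1 = 23
p-value = P(T ≤ -1.9988) ≈ 0.029
Since p ≈ 0.029 < α = 0.05, reject H0; the data support H1.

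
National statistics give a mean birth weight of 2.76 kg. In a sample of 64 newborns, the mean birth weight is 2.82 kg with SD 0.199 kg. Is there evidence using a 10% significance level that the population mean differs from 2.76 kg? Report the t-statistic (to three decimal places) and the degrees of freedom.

H0: μ = 2.76; H1: μ ≠ 2.76 (one-sample t-test, two-sided).
t = (x̄ − μ₀)/(s/√n) = (2.82 − 2.76)/(0.199/√64) = 2.412
df = n − 1 = 63
Two-sided p-value ≈ 0.019
Since p ≈ 0.019 < α = 0.1, reject H0; the evidence is statistically significant.

t = 2.412, df = 63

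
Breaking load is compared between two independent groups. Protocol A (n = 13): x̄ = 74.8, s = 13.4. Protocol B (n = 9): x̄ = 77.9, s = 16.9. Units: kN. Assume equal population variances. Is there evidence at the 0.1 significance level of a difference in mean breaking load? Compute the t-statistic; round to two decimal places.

Let group 1 = protocol A, group 2 = protocol B. H0: μ_1 = μ_2; H1: μ_1 ≠ μ_2 (two-sample pooled-variance t-test, two-sided).
s_p² = [(13−1)·13.4² + (9−1)·16.9²]/(13+9−2) = 221.98
t = (74.8 − 77.9)/√[221.98·(1/13 + 1/9)] = -0.48
df = n₁ + n₂ − 2 = 20
Two-sided p-value ≈ 0.637
Since p ≈ 0.637 > α = 0.1, fail to reject H0; the data do not provide sufficient evidence against H0.

-0.48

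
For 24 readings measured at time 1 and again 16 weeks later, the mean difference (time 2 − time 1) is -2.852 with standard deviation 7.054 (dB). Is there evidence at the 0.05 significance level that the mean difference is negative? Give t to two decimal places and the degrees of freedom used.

t = -1.98, df = 23

H0: μ_d = 0; H1: μ_d < 0 (paired t-test on the differences, left-tailed).
t = d̄/(s_d/√n) = -2.852/(7.054/√24) = -1.98
df = n − 1 = 23
p-value = P(T ≤ -1.98) ≈ 0.0299
Since p ≈ 0.0299 < α = 0.05, reject H0; the evidence is statistically significant.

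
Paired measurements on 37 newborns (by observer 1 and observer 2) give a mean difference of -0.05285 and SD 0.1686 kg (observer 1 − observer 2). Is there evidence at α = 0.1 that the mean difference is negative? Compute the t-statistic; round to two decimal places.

H0: μ_d = 0; H1: μ_d < 0 (paired t-test on the differences, left-tailed).
t = d̄/(s_d/√n) = -0.05285/(0.1686/√37) = -1.91
df = n − 1 = 36
p-value = P(T ≤ -1.91) ≈ 0.0323
Since p ≈ 0.0323 < α = 0.1, reject H0; the evidence is statistically significant.

-1.91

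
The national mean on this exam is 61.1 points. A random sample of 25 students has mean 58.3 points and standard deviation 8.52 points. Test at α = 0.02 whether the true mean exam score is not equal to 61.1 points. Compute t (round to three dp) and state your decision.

H0: μ = 61.1; H1: μ ≠ 61.1 (one-sample t-test, two-sided).
t = (x̄ − μ₀)/(s/√n) = (58.3 − 61.1)/(8.52/√25) = -1.643
df = n − 1 = 24
Two-sided p-value ≈ 0.1134
Since p ≈ 0.1134 > α = 0.02, fail to reject H0; the evidence is not statistically significant.

t = -1.643; fail to reject H0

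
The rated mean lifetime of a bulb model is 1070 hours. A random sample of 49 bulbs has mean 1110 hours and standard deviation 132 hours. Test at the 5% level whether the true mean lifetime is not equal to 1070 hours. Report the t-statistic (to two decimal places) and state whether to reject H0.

t = 2.12; reject H0

H0: μ = 1070; H1: μ ≠ 1070 (one-sample t-test, two-sided).
t = (x̄ − μ₀)/(s/√n) = (1110 − 1070)/(132/√49) = 2.12
df = n − 1 = 48
Two-sided p-value ≈ 0.0391
Since p ≈ 0.0391 < α = 0.05, reject H0; the evidence is statistically significant.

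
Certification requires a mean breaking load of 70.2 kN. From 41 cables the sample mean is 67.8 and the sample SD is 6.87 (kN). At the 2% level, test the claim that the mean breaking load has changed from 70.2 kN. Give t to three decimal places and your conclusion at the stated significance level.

H0: μ = 70.2; H1: μ ≠ 70.2 (one-sample t-test, two-sided).
t = (x̄ − μ₀)/(s/√n) = (67.8 − 70.2)/(6.87/√41) = -2.237
df = n − 1 = 40
Two-sided p-value ≈ 0.031
Since p ≈ 0.031 > α = 0.02, fail to reject H0; the data do not provide sufficient evidence against H0.

t = -2.237; fail to reject H0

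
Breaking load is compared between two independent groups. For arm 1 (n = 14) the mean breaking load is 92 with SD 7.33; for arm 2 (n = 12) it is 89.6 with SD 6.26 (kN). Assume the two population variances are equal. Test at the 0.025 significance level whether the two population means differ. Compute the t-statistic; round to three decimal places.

Let group 1 = arm 1, group 2 = arm 2. H0: μ_1 = μ_2; H1: μ_1 ≠ μ_2 (two-sample pooled-variance t-test, two-sided).
s_p² = [(14−1)·7.33² + (12−1)·6.26²]/(14+12−2) = 47.0641
t = (92 − 89.6)/√[47.0641·(1/14 + 1/12)] = 0.889
df = n₁ + n₂ − 2 = 24
Two-sided p-value ≈ 0.383
Since p ≈ 0.383 > α = 0.025, fail to reject H0; the data do not provide sufficient evidence against H0.

0.889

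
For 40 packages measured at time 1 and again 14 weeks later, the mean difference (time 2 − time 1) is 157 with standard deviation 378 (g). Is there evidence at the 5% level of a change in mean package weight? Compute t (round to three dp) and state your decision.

t = 2.627; reject H0

H0: μ_d = 0; H1: μ_d ≠ 0 (paired t-test on the differences, two-sided).
t = d̄/(s_d/√n) = 157/(378/√40) = 2.627
df = n − 1 = 39
Two-sided p-value ≈ 0.012
Since p ≈ 0.012 < α = 0.05, reject H0; the evidence is statistically significant.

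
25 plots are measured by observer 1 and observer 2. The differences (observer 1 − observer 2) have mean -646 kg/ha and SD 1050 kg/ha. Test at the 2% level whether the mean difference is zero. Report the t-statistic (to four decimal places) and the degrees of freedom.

t = -3.0762, df = 24

H0: μ_d = 0; H1: μ_d ≠ 0 (paired t-test on the differences, two-sided).
t = d̄/(s_d/√n) = -646/(1050/√25) = -3.0762
df = n − 1 = 24
Two-sided p-value ≈ 0.0052
Since p ≈ 0.0052 < α = 0.02, reject H0; the data support H1.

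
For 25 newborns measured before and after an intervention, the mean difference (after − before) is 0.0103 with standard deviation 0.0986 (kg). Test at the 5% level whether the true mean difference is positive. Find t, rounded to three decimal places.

H0: μ_d = 0; H1: μ_d > 0 (paired t-test on the differences, right-tailed).
t = d̄/(s_d/√n) = 0.0103/(0.0986/√25) = 0.522
df = n − 1 = 24
p-value = P(T ≥ 0.522) ≈ 0.3031
Since p ≈ 0.3031 > α = 0.05, fail to reject H0; the data do not provide sufficient evidence against H0.

0.522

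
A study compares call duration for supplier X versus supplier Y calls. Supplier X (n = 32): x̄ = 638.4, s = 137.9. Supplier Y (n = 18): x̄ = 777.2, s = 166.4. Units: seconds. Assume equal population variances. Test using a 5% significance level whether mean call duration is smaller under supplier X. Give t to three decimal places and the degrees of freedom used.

Let group 1 = supplier X, group 2 = supplier Y. H0: μ_1 = μ_2; H1: μ_1 < μ_2 (two-sample pooled-variance t-test, left-tailed).
s_p² = [(32−1)·137.9² + (18−1)·166.4²]/(32+18−2) = 22087.9
t = (638.4 − 777.2)/√[22087.9·(1/32 + 1/18)] = -3.170
df = n₁ + n₂ − 2 = 48
p-value = P(T ≤ -3.170) ≈ 0.001
Since p ≈ 0.001 < α = 0.05, reject H0; the evidence is statistically significant.

t = -3.170, df = 48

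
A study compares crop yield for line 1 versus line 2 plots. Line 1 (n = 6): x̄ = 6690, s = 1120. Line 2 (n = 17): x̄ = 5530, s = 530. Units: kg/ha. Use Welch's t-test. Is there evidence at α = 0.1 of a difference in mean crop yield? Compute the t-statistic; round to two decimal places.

Let group 1 = line 1, group 2 = line 2. H0: μ_1 = μ_2; H1: μ_1 ≠ μ_2 (Welch's two-sample t-test, two-sided).
t = (x̄_1 − x̄_2)/√(s_1²/n_1 + s_2²/n_2) = (6690 − 5530)/√(1120²/6 + 530²/17) = 2.44
Welch–Satterthwaite df ≈ 5.81
Two-sided p-value ≈ 0.0516
Since p ≈ 0.0516 < α = 0.1, reject H0; the evidence is statistically significant.

2.44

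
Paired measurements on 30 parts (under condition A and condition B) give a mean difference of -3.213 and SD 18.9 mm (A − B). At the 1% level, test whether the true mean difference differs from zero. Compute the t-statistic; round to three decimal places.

-0.931

H0: μ_d = 0; H1: μ_d ≠ 0 (paired t-test on the differences, two-sided).
t = d̄/(s_d/√n) = -3.213/(18.9/√30) = -0.931
df = n − 1 = 29
Two-sided p-value ≈ 0.3595
Since p ≈ 0.3595 > α = 0.01, fail to reject H0; the evidence is not statistically significant.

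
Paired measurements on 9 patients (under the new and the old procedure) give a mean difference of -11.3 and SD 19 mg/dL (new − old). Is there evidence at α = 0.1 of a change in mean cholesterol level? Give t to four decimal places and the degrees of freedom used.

t = -1.7842, df = 8

H0: μ_d = 0; H1: μ_d ≠ 0 (paired t-test on the differences, two-sided).
t = d̄/(s_d/√n) = -11.3/(19/√9) = -1.7842
df = n − 1 = 8
Two-sided p-value ≈ 0.1122
Since p ≈ 0.1122 > α = 0.1, fail to reject H0; the data do not provide sufficient evidence against H0.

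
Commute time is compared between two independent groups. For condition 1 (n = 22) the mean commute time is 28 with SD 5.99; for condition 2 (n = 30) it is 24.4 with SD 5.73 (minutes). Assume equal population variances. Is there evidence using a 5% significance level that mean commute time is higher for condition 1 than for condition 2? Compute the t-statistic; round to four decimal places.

Let group 1 = condition 1, group 2 = condition 2. H0: μ_1 = μ_2; H1: μ_1 > μ_2 (two-sample pooled-variance t-test, right-tailed).
s_p² = [(22−1)·5.99² + (30−1)·5.73²]/(22+30−2) = 34.1127
t = (28 − 24.4)/√[34.1127·(1/22 + 1/30)] = 2.1959
df = n₁ + n₂ − 2 = 50
p-value = P(T ≥ 2.1959) ≈ 0.0164
Since p ≈ 0.0164 < α = 0.05, reject H0; the data support H1.

2.1959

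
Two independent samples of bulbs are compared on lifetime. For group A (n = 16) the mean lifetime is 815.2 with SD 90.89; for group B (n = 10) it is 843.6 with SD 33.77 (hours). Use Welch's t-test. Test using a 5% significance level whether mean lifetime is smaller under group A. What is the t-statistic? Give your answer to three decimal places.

Let group 1 = group A, group 2 = group B. H0: μ_1 = μ_2; H1: μ_1 < μ_2 (Welch's two-sample t-test, left-tailed).
t = (x̄_1 − x̄_2)/√(s_1²/n_1 + s_2²/n_2) = (815.2 − 843.6)/√(90.89²/16 + 33.77²/10) = -1.131
Welch–Satterthwaite df ≈ 20.68
p-value = P(T ≤ -1.131) ≈ 0.1355
Since p ≈ 0.1355 > α = 0.05, fail to reject H0; the data do not provide sufficient evidence against H0.

-1.131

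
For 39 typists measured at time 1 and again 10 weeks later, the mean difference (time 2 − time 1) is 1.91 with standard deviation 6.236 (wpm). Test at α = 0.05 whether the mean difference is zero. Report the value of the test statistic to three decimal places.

1.913

H0: μ_d = 0; H1: μ_d ≠ 0 (paired t-test on the differences, two-sided).
t = d̄/(s_d/√n) = 1.91/(6.236/√39) = 1.913
df = n − 1 = 38
Two-sided p-value ≈ 0.0633
Since p ≈ 0.0633 > α = 0.05, fail to reject H0; the data do not provide sufficient evidence against H0.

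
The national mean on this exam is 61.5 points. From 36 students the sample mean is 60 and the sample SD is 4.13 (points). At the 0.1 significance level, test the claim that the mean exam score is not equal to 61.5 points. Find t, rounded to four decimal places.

-2.1792

H0: μ = 61.5; H1: μ ≠ 61.5 (one-sample t-test, two-sided).
t = (x̄ − μ₀)/(s/√n) = (60 − 61.5)/(4.13/√36) = -2.1792
df = n − 1 = 35
Two-sided p-value ≈ 0.036
Since p ≈ 0.036 < α = 0.1, reject H0; the data support H1.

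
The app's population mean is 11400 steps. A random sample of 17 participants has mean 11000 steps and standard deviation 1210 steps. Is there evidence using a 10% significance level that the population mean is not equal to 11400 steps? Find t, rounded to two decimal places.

-1.36

H0: μ = 11400; H1: μ ≠ 11400 (one-sample t-test, two-sided).
t = (x̄ − μ₀)/(s/√n) = (11000 − 11400)/(1210/√17) = -1.36
df = n − 1 = 16
Two-sided p-value ≈ 0.1918
Since p ≈ 0.1918 > α = 0.1, fail to reject H0; the evidence is not statistically significant.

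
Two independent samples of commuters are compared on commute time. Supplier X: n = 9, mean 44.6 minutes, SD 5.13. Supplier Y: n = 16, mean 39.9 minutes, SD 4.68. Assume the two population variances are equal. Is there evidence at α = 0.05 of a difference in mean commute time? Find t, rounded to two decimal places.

2.33

Let group 1 = supplier X, group 2 = supplier Y. H0: μ_1 = μ_2; H1: μ_1 ≠ μ_2 (two-sample pooled-variance t-test, two-sided).
s_p² = [(9−1)·5.13² + (16−1)·4.68²]/(9+16−2) = 23.4379
t = (44.6 − 39.9)/√[23.4379·(1/9 + 1/16)] = 2.33
df = n₁ + n₂ − 2 = 23
Two-sided p-value ≈ 0.029
Since p ≈ 0.029 < α = 0.05, reject H0; the data support H1.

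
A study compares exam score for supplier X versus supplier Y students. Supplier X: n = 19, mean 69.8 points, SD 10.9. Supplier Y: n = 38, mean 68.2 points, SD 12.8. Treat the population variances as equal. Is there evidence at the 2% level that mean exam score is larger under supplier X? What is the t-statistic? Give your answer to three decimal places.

0.466

Let group 1 = supplier X, group 2 = supplier Y. H0: μ_1 = μ_2; H1: μ_1 > μ_2 (two-sample pooled-variance t-test, right-tailed).
s_p² = [(19−1)·10.9² + (38−1)·12.8²]/(19+38−2) = 149.103
t = (69.8 − 68.2)/√[149.103·(1/19 + 1/38)] = 0.466
df = n₁ + n₂ − 2 = 55
p-value = P(T ≥ 0.466) ≈ 0.321
Since p ≈ 0.321 > α = 0.02, fail to reject H0; the data do not provide sufficient evidence against H0.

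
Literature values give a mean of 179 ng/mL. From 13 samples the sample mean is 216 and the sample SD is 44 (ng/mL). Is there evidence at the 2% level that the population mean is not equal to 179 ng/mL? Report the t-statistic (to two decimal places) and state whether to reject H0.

H0: μ = 179; H1: μ ≠ 179 (one-sample t-test, two-sided).
t = (x̄ − μ₀)/(s/√n) = (216 − 179)/(44/√13) = 3.03
df = n − 1 = 12
Two-sided p-value ≈ 0.0104
Since p ≈ 0.0104 < α = 0.02, reject H0; the evidence is statistically significant.

t = 3.03; reject H0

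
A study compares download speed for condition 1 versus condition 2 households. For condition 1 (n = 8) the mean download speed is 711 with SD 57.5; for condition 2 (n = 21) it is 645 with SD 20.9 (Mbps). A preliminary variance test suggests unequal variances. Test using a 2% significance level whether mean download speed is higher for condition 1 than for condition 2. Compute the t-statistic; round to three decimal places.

3.168

Let group 1 = condition 1, group 2 = condition 2. H0: μ_1 = μ_2; H1: μ_1 > μ_2 (Welch's two-sample t-test, right-tailed).
t = (x̄_1 − x̄_2)/√(s_1²/n_1 + s_2²/n_2) = (711 − 645)/√(57.5²/8 + 20.9²/21) = 3.168
Welch–Satterthwaite df ≈ 7.72
p-value = P(T ≥ 3.168) ≈ 0.007
Since p ≈ 0.007 < α = 0.02, reject H0; the evidence is statistically significant.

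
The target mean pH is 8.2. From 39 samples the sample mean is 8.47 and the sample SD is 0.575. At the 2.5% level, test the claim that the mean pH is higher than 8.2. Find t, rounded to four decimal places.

2.9324

H0: μ = 8.2; H1: μ > 8.2 (one-sample t-test, right-tailed).
t = (x̄ − μ₀)/(s/√n) = (8.47 − 8.2)/(0.575/√39) = 2.9324
df = n − 1 = 38
p-value = P(T ≥ 2.9324) ≈ 0.003
Since p ≈ 0.003 < α = 0.025, reject H0; the evidence is statistically significant.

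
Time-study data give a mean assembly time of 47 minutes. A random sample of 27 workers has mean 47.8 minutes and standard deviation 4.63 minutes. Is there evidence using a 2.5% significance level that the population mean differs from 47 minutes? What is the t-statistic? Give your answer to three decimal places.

0.898

H0: μ = 47; H1: μ ≠ 47 (one-sample t-test, two-sided).
t = (x̄ − μ₀)/(s/√n) = (47.8 − 47)/(4.63/√27) = 0.898
df = n − 1 = 26
Two-sided p-value ≈ 0.3775
Since p ≈ 0.3775 > α = 0.025, fail to reject H0; the data do not provide sufficient evidence against H0.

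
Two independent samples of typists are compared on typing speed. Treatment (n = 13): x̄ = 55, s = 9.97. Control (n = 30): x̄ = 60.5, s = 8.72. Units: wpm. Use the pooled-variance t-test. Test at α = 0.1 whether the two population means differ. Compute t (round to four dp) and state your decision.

Let group 1 = treatment, group 2 = control. H0: μ_1 = μ_2; H1: μ_1 ≠ μ_2 (two-sample pooled-variance t-test, two-sided).
s_p² = [(13−1)·9.97² + (30−1)·8.72²]/(13+30−2) = 82.8762
t = (55 − 60.5)/√[82.8762·(1/13 + 1/30)] = -1.8195
df = n₁ + n₂ − 2 = 41
Two-sided p-value ≈ 0.076
Since p ≈ 0.076 < α = 0.1, reject H0; the evidence is statistically significant.

t = -1.8195; reject H0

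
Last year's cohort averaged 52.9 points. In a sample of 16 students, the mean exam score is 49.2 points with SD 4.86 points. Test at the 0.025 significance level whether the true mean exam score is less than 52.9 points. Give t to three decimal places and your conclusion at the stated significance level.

t = -3.045; reject H0

H0: μ = 52.9; H1: μ < 52.9 (one-sample t-test, left-tailed).
t = (x̄ − μ₀)/(s/√n) = (49.2 − 52.9)/(4.86/√16) = -3.045
df = n − 1 = 15
p-value = P(T ≤ -3.045) ≈ 0.004
Since p ≈ 0.004 < α = 0.025, reject H0; the evidence is statistically significant.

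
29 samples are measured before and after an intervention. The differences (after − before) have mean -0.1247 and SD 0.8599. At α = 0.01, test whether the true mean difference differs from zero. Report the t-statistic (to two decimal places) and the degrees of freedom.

H0: μ_d = 0; H1: μ_d ≠ 0 (paired t-test on the differences, two-sided).
t = d̄/(s_d/√n) = -0.1247/(0.8599/√29) = -0.78
df = n − 1 = 28
Two-sided p-value ≈ 0.441
Since p ≈ 0.441 > α = 0.01, fail to reject H0; the evidence is not statistically significant.

t = -0.78, df = 28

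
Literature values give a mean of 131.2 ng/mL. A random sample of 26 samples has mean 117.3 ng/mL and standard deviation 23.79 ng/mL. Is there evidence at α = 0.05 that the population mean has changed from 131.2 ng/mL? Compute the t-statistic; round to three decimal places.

-2.979

H0: μ = 131.2; H1: μ ≠ 131.2 (one-sample t-test, two-sided).
t = (x̄ − μ₀)/(s/√n) = (117.3 − 131.2)/(23.79/√26) = -2.979
df = n − 1 = 25
Two-sided p-value ≈ 0.0063
Since p ≈ 0.0063 < α = 0.05, reject H0; the data support H1.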